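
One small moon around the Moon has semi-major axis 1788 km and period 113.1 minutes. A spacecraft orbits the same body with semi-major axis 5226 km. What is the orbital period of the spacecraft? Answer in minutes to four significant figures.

Kepler's third law: T² ∝ a³, so T₂ = T₁ (a₂/a₁)^(3/2).
a₂/a₁ = 2.923, (a₂/a₁)^(3/2) = 4.997.
T₂ = 113.1 × 4.997 = 565.2 minutes.

T₂ ≈ 565.2 minutes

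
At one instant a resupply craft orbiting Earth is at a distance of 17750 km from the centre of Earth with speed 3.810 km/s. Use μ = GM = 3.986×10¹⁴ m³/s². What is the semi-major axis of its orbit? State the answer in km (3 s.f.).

r = 1.775×10⁷ m.
Specific orbital energy ε = v²/2 − μ/r = (3810)²/2 − 3.986×10¹⁴/1.775×10⁷ = -1.520×10⁷ J/kg.
Since ε = −μ/(2a), a = −μ/(2ε) = 1.311×10⁷ m = 13113 km.

a ≈ 13100 km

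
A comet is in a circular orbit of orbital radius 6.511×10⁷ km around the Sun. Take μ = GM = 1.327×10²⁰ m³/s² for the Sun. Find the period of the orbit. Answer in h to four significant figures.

r = 6.511×10⁷ km = 6.511×10¹⁰ m.
Kepler's third law: T = 2π√(r³/μ) = 2π√((6.511×10¹⁰)³ / 1.327×10²⁰).
r³/μ = 2.080×10¹² s², so T = 2π × 1.442×10⁶ = 9.062×10⁶ s.
Converting: 9.062×10⁶ s ÷ 3600 = 2517 h.

T ≈ 2517 h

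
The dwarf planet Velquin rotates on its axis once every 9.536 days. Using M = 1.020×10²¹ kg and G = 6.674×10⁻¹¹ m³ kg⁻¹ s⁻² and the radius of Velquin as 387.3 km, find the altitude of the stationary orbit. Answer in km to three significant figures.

h_sync ≈ 10200 km

μ = GM = 6.674×10⁻¹¹ × 1.020×10²¹ = 6.807×10¹⁰ m³/s².
T = 9.536 days = 8.239×10⁵ s.
A synchronous orbit has period T, so by Kepler's third law a = (μT²/4π²)^(1/3).
μT²/4π² = 6.807×10¹⁰ × (8.239×10⁵)² / 39.48 = 1.171×10²¹ m³.
a = 1.054×10⁷ m = 10539 km.
Altitude h = a − R = 10539 − 387.3 = 10152 km.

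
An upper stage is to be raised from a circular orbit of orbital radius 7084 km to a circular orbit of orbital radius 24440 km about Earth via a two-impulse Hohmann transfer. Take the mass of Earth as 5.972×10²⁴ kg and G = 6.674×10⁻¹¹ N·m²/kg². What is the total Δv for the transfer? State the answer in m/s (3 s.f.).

Δv_total ≈ 3170 m/s

μ = GM = 6.674×10⁻¹¹ × 5.972×10²⁴ = 3.986×10¹⁴ m³/s².
r₁ = 7084 km = 7.084×10⁶ m.
r₂ = 24440 km = 2.444×10⁷ m.
Transfer ellipse a_t = (r₁ + r₂)/2 = 1.576×10⁷ m.
At r₁: circular v_c1 = √(μ/r₁) = 7501 m/s; transfer-perigee v_p = √[μ(2/r₁ − 1/a_t)] = 9340 m/s.
Δv₁ = v_p − v_c1 = 1839 m/s.
At r₂: circular v_c2 = √(μ/r₂) = 4038 m/s; transfer-apogee v_a = √[μ(2/r₂ − 1/a_t)] = 2707 m/s.
Δv₂ = v_c2 − v_a = 1331 m/s.
Total Δv = Δv₁ + Δv₂ = 3170 m/s.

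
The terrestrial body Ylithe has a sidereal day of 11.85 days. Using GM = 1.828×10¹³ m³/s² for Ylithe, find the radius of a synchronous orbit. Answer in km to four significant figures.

T = 11.85 days = 1.024×10⁶ s.
A synchronous orbit has period T, so by Kepler's third law a = (μT²/4π²)^(1/3).
μT²/4π² = 1.828×10¹³ × (1.024×10⁶)² / 39.48 = 4.854×10²³ m³.
a = 7.859×10⁷ m = 78589 km.

r_sync ≈ 78590 km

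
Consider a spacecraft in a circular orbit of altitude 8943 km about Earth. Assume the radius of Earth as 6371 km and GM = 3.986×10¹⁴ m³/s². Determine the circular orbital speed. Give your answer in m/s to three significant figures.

r = 6371 + 8943 = 15314 km = 1.5314×10⁷ m.
For a circular orbit v = √(μ/r) = √(3.986×10¹⁴ / 1.531×10⁷) = √(2.603×10⁷) = 5102 m/s.

v ≈ 5100 m/s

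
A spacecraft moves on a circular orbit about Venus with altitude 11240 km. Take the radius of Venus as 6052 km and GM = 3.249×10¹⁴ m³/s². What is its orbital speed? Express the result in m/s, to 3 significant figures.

r = 6052 + 11240 = 17292 km = 1.7292×10⁷ m.
For a circular orbit v = √(μ/r) = √(3.249×10¹⁴ / 1.729×10⁷) = √(1.879×10⁷) = 4335 m/s.

v ≈ 4330 m/s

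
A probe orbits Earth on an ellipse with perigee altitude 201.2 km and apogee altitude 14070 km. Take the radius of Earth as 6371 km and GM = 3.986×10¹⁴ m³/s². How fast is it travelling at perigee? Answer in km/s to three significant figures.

v ≈ 9.58 km/s

r_p = 6371 + 201.2 = 6572.2 km = 6.5722×10⁶ m.
r_a = 6371 + 14070 = 20441 km = 2.0441×10⁷ m.
Semi-major axis a = (r_p + r_a)/2 = 13507 km = 1.351×10⁷ m.
Vis-viva: v² = μ(2/r − 1/a) = 3.986×10¹⁴ × (3.043×10⁻⁷ − 7.404×10⁻⁸) = 9.179×10⁷ m²/s².
v = 9581 m/s = 9.581 km/s.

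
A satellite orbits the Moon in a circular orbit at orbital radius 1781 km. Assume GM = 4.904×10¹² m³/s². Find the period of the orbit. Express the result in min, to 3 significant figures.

T ≈ 112 min

r = 1781 km = 1.781×10⁶ m.
Kepler's third law: T = 2π√(r³/μ) = 2π√((1.781×10⁶)³ / 4.904×10¹²).
r³/μ = 1.152×10⁶ s², so T = 2π × 1.073×10³ = 6.744×10³ s.
Converting: 6.744×10³ s ÷ 60.00 = 112.4 min.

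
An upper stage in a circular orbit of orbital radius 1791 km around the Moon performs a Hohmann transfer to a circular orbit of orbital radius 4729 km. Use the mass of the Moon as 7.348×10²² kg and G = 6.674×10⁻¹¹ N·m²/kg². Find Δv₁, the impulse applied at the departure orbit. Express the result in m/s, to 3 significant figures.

μ = GM = 6.674×10⁻¹¹ × 7.348×10²² = 4.904×10¹² m³/s².
r₁ = 1791 km = 1.791×10⁶ m.
r₂ = 4729 km = 4.729×10⁶ m.
Transfer ellipse a_t = (r₁ + r₂)/2 = 3.260×10⁶ m.
At r₁: circular v_c1 = √(μ/r₁) = 1655 m/s; transfer-perilune v_p = √[μ(2/r₁ − 1/a_t)] = 1993 m/s.
Δv₁ = v_p − v_c1 = 338.3 m/s.

Δv ≈ 338 m/s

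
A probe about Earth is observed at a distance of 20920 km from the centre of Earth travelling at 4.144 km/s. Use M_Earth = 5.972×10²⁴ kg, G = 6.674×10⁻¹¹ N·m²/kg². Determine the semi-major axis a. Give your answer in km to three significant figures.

μ = GM = 6.674×10⁻¹¹ × 5.972×10²⁴ = 3.986×10¹⁴ m³/s².
r = 2.092×10⁷ m.
Specific orbital energy ε = v²/2 − μ/r = (4144)²/2 − 3.986×10¹⁴/2.092×10⁷ = -1.047×10⁷ J/kg.
Since ε = −μ/(2a), a = −μ/(2ε) = 1.904×10⁷ m = 19042 km.

a ≈ 19000 km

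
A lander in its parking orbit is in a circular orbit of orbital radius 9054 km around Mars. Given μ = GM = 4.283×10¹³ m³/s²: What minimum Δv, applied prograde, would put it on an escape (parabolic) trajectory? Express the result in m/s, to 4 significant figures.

Δv ≈ 900.9 m/s

r = 9054 km = 9.054×10⁶ m.
Circular speed v_c = √(μ/r) = 2175 m/s.
Escape speed v_esc = √(2μ/r) = √2 × v_c = 3076 m/s.
Δv = v_esc − v_c = 900.9 m/s.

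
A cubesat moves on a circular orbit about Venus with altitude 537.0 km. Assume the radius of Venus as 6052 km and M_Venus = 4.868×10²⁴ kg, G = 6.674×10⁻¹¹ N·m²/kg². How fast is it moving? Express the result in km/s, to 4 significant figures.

v ≈ 7.022 km/s

μ = GM = 6.674×10⁻¹¹ × 4.868×10²⁴ = 3.249×10¹⁴ m³/s².
r = 6052 + 537.0 = 6589.0 km = 6.5890×10⁶ m.
For a circular orbit v = √(μ/r) = √(3.249×10¹⁴ / 6.589×10⁶) = √(4.931×10⁷) = 7022 m/s.
That is 7.022 km/s.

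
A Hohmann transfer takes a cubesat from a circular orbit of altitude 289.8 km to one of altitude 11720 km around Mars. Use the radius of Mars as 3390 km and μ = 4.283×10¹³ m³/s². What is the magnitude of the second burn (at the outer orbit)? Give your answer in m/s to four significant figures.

r₁ = 3390 + 289.8 = 3679.8 km = 3.6798×10⁶ m.
r₂ = 3390 + 11720 = 15110 km = 1.5110×10⁷ m.
Transfer ellipse a_t = (r₁ + r₂)/2 = 9.395×10⁶ m.
At r₁: circular v_c1 = √(μ/r₁) = 3412 m/s; transfer-periapsis v_p = √[μ(2/r₁ − 1/a_t)] = 4327 m/s.
At r₂: circular v_c2 = √(μ/r₂) = 1684 m/s; transfer-apoapsis v_a = √[μ(2/r₂ − 1/a_t)] = 1054 m/s.
Δv₂ = v_c2 − v_a = 629.9 m/s.

Δv ≈ 629.9 m/s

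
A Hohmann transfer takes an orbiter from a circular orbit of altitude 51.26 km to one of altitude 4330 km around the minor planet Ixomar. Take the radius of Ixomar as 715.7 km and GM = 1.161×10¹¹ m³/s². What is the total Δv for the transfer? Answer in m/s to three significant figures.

r₁ = 715.7 + 51.26 = 766.96 km = 7.6696×10⁵ m.
r₂ = 715.7 + 4330 = 5045.7 km = 5.0457×10⁶ m.
Transfer ellipse a_t = (r₁ + r₂)/2 = 2.906×10⁶ m.
At r₁: circular v_c1 = √(μ/r₁) = 389.1 m/s; transfer-periapsis v_p = √[μ(2/r₁ − 1/a_t)] = 512.6 m/s.
Δv₁ = v_p − v_c1 = 123.6 m/s.
At r₂: circular v_c2 = √(μ/r₂) = 151.7 m/s; transfer-apoapsis v_a = √[μ(2/r₂ − 1/a_t)] = 77.92 m/s.
Δv₂ = v_c2 − v_a = 73.77 m/s.
Total Δv = Δv₁ + Δv₂ = 197.3 m/s.

Δv_total ≈ 197 m/s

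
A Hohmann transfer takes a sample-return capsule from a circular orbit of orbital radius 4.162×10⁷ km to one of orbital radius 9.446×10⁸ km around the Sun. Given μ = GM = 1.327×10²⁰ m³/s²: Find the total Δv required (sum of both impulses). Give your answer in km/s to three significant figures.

Δv_total ≈ 30.1 km/s

r₁ = 4.162×10⁷ km = 4.162×10¹⁰ m.
r₂ = 9.446×10⁸ km = 9.446×10¹¹ m.
Transfer ellipse a_t = (r₁ + r₂)/2 = 4.931×10¹¹ m.
At r₁: circular v_c1 = √(μ/r₁) = 56470 m/s; transfer-perihelion v_p = √[μ(2/r₁ − 1/a_t)] = 78150 m/s.
Δv₁ = v_p − v_c1 = 21690 m/s.
At r₂: circular v_c2 = √(μ/r₂) = 11850 m/s; transfer-aphelion v_a = √[μ(2/r₂ − 1/a_t)] = 3443 m/s.
Δv₂ = v_c2 − v_a = 8409 m/s.
Total Δv = Δv₁ + Δv₂ = 30090 m/s = 30.09 km/s.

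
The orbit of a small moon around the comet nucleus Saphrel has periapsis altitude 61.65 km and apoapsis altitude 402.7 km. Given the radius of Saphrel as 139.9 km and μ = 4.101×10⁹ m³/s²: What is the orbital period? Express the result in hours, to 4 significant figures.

r_p = 139.9 + 61.65 = 201.55 km = 2.0155×10⁵ m.
r_a = 139.9 + 402.7 = 542.60 km = 5.4260×10⁵ m.
Semi-major axis a = (r_p + r_a)/2 = (201.55 + 542.60)/2 = 372.08 km = 3.721×10⁵ m.
By Kepler's third law T = 2π√(a³/μ) = 2π × 3.544×10³ = 2.227×10⁴ s.
= 6.186 hours.

T ≈ 6.186 hours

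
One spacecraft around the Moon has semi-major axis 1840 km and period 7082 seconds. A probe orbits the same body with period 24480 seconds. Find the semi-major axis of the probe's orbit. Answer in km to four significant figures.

Kepler's third law: a³ ∝ T², so a₂ = a₁ (T₂/T₁)^(2/3).
T₂/T₁ = 3.457, (T₂/T₁)^(2/3) = 2.286.
a₂ = 1840 × 2.286 = 4207 km.

a₂ ≈ 4207 km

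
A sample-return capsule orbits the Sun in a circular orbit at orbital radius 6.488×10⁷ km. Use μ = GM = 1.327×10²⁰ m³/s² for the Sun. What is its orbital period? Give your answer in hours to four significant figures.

T ≈ 2504 hours

r = 6.488×10⁷ km = 6.488×10¹⁰ m.
Kepler's third law: T = 2π√(r³/μ) = 2π√((6.488×10¹⁰)³ / 1.327×10²⁰).
r³/μ = 2.058×10¹² s², so T = 2π × 1.435×10⁶ = 9.014×10⁶ s.
Converting: 9.014×10⁶ s ÷ 3600 = 2504 hours.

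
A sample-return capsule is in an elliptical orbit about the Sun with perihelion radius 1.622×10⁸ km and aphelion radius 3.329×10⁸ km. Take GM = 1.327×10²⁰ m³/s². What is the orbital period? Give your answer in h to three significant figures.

T ≈ 18700 h

Semi-major axis a = (r_p + r_a)/2 = (1.6220×10⁸ + 3.3290×10⁸)/2 = 2.4755×10⁸ km = 2.476×10¹¹ m.
By Kepler's third law T = 2π√(a³/μ) = 2π × 1.069×10⁷ = 6.718×10⁷ s.
= 18660 h.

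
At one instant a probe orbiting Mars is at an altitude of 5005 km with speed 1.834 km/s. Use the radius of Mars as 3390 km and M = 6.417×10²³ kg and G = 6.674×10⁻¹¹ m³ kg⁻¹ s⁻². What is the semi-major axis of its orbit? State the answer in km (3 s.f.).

a ≈ 6260 km

μ = GM = 6.674×10⁻¹¹ × 6.417×10²³ = 4.283×10¹³ m³/s².
r = 3390 + 5005 = 8395.0 km = 8.395×10⁶ m.
Vis-viva rearranged: 1/a = 2/r − v²/μ = 2.382×10⁻⁷ − 7.854×10⁻⁸ = 1.597×10⁻⁷ m⁻¹.
a = 6.262×10⁶ m = 6261.8 km.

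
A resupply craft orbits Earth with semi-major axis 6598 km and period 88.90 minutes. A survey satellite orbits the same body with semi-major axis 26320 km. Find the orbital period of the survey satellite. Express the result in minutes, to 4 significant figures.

T₂ ≈ 708.3 minutes

Kepler's third law: T² ∝ a³, so T₂ = T₁ (a₂/a₁)^(3/2).
a₂/a₁ = 3.989, (a₂/a₁)^(3/2) = 7.967.
T₂ = 88.90 × 7.967 = 708.3 minutes.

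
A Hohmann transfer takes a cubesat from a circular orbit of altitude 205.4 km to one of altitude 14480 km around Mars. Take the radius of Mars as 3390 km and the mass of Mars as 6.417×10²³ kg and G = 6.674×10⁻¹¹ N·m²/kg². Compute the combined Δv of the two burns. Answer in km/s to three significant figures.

Δv_total ≈ 1.65 km/s

μ = GM = 6.674×10⁻¹¹ × 6.417×10²³ = 4.283×10¹³ m³/s².
r₁ = 3390 + 205.4 = 3595.4 km = 3.5954×10⁶ m.
r₂ = 3390 + 14480 = 17870 km = 1.7870×10⁷ m.
Transfer ellipse a_t = (r₁ + r₂)/2 = 1.073×10⁷ m.
At r₁: circular v_c1 = √(μ/r₁) = 3451 m/s; transfer-periapsis v_p = √[μ(2/r₁ − 1/a_t)] = 4453 m/s.
Δv₁ = v_p − v_c1 = 1002 m/s.
At r₂: circular v_c2 = √(μ/r₂) = 1548 m/s; transfer-apoapsis v_a = √[μ(2/r₂ − 1/a_t)] = 896.0 m/s.
Δv₂ = v_c2 − v_a = 652.1 m/s.
Total Δv = Δv₁ + Δv₂ = 1654 m/s = 1.654 km/s.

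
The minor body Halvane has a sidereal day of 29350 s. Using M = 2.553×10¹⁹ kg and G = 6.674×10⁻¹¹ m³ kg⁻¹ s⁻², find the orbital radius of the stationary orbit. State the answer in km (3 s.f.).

μ = GM = 6.674×10⁻¹¹ × 2.553×10¹⁹ = 1.704×10⁹ m³/s².
A synchronous orbit has period T, so by Kepler's third law a = (μT²/4π²)^(1/3).
μT²/4π² = 1.704×10⁹ × (2.935×10⁴)² / 39.48 = 3.718×10¹⁶ m³.
a = 3.338×10⁵ m = 333.76 km.

r_sync ≈ 334 km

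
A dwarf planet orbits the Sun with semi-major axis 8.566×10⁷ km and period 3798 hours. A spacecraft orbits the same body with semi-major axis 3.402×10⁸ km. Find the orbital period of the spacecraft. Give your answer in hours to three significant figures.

T₂ ≈ 30100 hours

Kepler's third law: T² ∝ a³, so T₂ = T₁ (a₂/a₁)^(3/2).
a₂/a₁ = 3.972, (a₂/a₁)^(3/2) = 7.915.
T₂ = 3798 × 7.915 = 30060 hours.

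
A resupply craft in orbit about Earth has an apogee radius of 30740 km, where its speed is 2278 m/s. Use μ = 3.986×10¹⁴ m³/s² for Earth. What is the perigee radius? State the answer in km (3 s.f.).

r_a = 3.074×10⁷ m.
Specific energy ε = v²/2 − μ/r = -1.037×10⁷ J/kg, so a = −μ/(2ε) = 1.921×10⁷ m.
The apsides satisfy r_p + r_a = 2a, so the perigee radius is 2a − r_a = 7.690×10⁶ m = 7689.7 km.

perigee radius ≈ 7690 km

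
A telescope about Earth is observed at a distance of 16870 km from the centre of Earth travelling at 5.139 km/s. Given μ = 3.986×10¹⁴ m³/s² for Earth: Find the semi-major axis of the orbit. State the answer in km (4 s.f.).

r = 1.687×10⁷ m.
Vis-viva rearranged: 1/a = 2/r − v²/μ = 1.186×10⁻⁷ − 6.626×10⁻⁸ = 5.230×10⁻⁸ m⁻¹.
a = 1.912×10⁷ m = 19121 km.

a ≈ 19120 km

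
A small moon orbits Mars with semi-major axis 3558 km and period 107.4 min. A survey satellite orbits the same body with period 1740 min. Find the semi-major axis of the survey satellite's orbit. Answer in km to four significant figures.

a₂ ≈ 22780 km

Kepler's third law: a³ ∝ T², so a₂ = a₁ (T₂/T₁)^(2/3).
T₂/T₁ = 16.20, (T₂/T₁)^(2/3) = 6.403.
a₂ = 3558 × 6.403 = 22780 km.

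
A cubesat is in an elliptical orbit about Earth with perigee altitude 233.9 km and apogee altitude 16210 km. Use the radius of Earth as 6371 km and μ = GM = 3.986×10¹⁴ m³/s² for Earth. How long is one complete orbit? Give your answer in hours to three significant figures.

T ≈ 4.87 hours

r_p = 6371 + 233.9 = 6604.9 km = 6.6049×10⁶ m.
r_a = 6371 + 16210 = 22581 km = 2.2581×10⁷ m.
Semi-major axis a = (r_p + r_a)/2 = (6604.9 + 22581)/2 = 14593 km = 1.459×10⁷ m.
By Kepler's third law T = 2π√(a³/μ) = 2π × 2.792×10³ = 1.754×10⁴ s.
= 4.873 hours.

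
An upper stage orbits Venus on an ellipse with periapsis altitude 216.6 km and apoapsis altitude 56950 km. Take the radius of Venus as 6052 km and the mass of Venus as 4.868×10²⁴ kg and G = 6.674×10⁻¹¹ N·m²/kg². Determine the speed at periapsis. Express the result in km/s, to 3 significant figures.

μ = GM = 6.674×10⁻¹¹ × 4.868×10²⁴ = 3.249×10¹⁴ m³/s².
r_p = 6052 + 216.6 = 6268.6 km = 6.2686×10⁶ m.
r_a = 6052 + 56950 = 63002 km = 6.3002×10⁷ m.
Semi-major axis a = (r_p + r_a)/2 = 34635 km = 3.464×10⁷ m.
Vis-viva: v² = μ(2/r − 1/a) = 3.249×10¹⁴ × (3.191×10⁻⁷ − 2.887×10⁻⁸) = 9.428×10⁷ m²/s².
v = 9710 m/s = 9.710 km/s.

v ≈ 9.71 km/s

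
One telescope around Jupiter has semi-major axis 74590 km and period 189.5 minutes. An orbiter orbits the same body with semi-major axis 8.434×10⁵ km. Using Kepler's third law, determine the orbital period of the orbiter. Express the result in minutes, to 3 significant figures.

T₂ ≈ 7210 minutes

Kepler's third law: T² ∝ a³, so T₂ = T₁ (a₂/a₁)^(3/2).
a₂/a₁ = 11.31, (a₂/a₁)^(3/2) = 38.02.
T₂ = 189.5 × 38.02 = 7205 minutes.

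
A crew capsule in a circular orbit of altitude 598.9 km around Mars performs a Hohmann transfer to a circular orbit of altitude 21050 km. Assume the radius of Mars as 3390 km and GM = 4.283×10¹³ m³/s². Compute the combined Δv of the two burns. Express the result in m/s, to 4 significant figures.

r₁ = 3390 + 598.9 = 3988.9 km = 3.9889×10⁶ m.
r₂ = 3390 + 21050 = 24440 km = 2.4440×10⁷ m.
Transfer ellipse a_t = (r₁ + r₂)/2 = 1.421×10⁷ m.
At r₁: circular v_c1 = √(μ/r₁) = 3277 m/s; transfer-periapsis v_p = √[μ(2/r₁ − 1/a_t)] = 4297 m/s.
Δv₁ = v_p − v_c1 = 1020 m/s.
At r₂: circular v_c2 = √(μ/r₂) = 1324 m/s; transfer-apoapsis v_a = √[μ(2/r₂ − 1/a_t)] = 701.3 m/s.
Δv₂ = v_c2 − v_a = 622.5 m/s.
Total Δv = Δv₁ + Δv₂ = 1642 m/s.

Δv_total ≈ 1642 m/s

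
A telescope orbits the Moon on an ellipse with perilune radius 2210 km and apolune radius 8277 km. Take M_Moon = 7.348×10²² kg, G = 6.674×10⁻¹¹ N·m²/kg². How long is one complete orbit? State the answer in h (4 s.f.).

μ = GM = 6.674×10⁻¹¹ × 7.348×10²² = 4.904×10¹² m³/s².
Semi-major axis a = (r_p + r_a)/2 = (2210.0 + 8277.0)/2 = 5243.5 km = 5.244×10⁶ m.
By Kepler's third law T = 2π√(a³/μ) = 2π × 5.422×10³ = 3.407×10⁴ s.
= 9.463 h.

T ≈ 9.463 h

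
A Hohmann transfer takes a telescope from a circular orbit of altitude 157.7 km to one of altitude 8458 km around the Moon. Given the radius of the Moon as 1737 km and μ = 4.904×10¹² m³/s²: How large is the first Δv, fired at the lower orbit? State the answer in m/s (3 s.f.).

Δv ≈ 481 m/s

r₁ = 1737 + 157.7 = 1894.7 km = 1.8947×10⁶ m.
r₂ = 1737 + 8458 = 10195 km = 1.0195×10⁷ m.
Transfer ellipse a_t = (r₁ + r₂)/2 = 6.045×10⁶ m.
At r₁: circular v_c1 = √(μ/r₁) = 1609 m/s; transfer-perilune v_p = √[μ(2/r₁ − 1/a_t)] = 2089 m/s.
Δv₁ = v_p − v_c1 = 480.5 m/s.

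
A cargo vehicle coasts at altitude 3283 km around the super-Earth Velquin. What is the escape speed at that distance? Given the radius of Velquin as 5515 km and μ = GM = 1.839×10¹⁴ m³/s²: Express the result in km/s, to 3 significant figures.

v_esc ≈ 6.47 km/s

r = 5515 + 3283 = 8798.0 km = 8.7980×10⁶ m.
Escape speed v_esc = √(2μ/r) = √(2 × 1.839×10¹⁴ / 8.798×10⁶) = √(4.180×10⁷) = 6466 m/s.
= 6.466 km/s.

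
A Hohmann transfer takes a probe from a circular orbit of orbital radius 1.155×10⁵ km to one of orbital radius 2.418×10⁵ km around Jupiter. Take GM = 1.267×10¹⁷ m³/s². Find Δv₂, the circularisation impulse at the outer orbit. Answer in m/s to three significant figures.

r₁ = 1.155×10⁵ km = 1.155×10⁸ m.
r₂ = 2.418×10⁵ km = 2.418×10⁸ m.
Transfer ellipse a_t = (r₁ + r₂)/2 = 1.786×10⁸ m.
At r₁: circular v_c1 = √(μ/r₁) = 33120 m/s; transfer-perijove v_p = √[μ(2/r₁ − 1/a_t)] = 38530 m/s.
At r₂: circular v_c2 = √(μ/r₂) = 22890 m/s; transfer-apojove v_a = √[μ(2/r₂ − 1/a_t)] = 18410 m/s.
Δv₂ = v_c2 − v_a = 4485 m/s.

Δv ≈ 4490 m/s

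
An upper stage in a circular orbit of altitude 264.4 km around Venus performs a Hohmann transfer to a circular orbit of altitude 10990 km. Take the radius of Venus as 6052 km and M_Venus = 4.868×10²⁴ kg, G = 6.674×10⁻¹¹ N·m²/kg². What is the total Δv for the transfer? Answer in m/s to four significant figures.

μ = GM = 6.674×10⁻¹¹ × 4.868×10²⁴ = 3.249×10¹⁴ m³/s².
r₁ = 6052 + 264.4 = 6316.4 km = 6.3164×10⁶ m.
r₂ = 6052 + 10990 = 17042 km = 1.7042×10⁷ m.
Transfer ellipse a_t = (r₁ + r₂)/2 = 1.168×10⁷ m.
At r₁: circular v_c1 = √(μ/r₁) = 7172 m/s; transfer-periapsis v_p = √[μ(2/r₁ − 1/a_t)] = 8663 m/s.
Δv₁ = v_p − v_c1 = 1491 m/s.
At r₂: circular v_c2 = √(μ/r₂) = 4366 m/s; transfer-apoapsis v_a = √[μ(2/r₂ − 1/a_t)] = 3211 m/s.
Δv₂ = v_c2 − v_a = 1155 m/s.
Total Δv = Δv₁ + Δv₂ = 2647 m/s.

Δv_total ≈ 2647 m/s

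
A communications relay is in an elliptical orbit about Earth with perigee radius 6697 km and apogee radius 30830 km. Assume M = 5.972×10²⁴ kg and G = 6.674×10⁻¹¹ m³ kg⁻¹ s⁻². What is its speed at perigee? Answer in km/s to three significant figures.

μ = GM = 6.674×10⁻¹¹ × 5.972×10²⁴ = 3.986×10¹⁴ m³/s².
Semi-major axis a = (r_p + r_a)/2 = 18764 km = 1.876×10⁷ m.
Vis-viva: v² = μ(2/r − 1/a) = 3.986×10¹⁴ × (2.986×10⁻⁷ − 5.329×10⁻⁸) = 9.779×10⁷ m²/s².
v = 9889 m/s = 9.889 km/s.

v ≈ 9.89 km/s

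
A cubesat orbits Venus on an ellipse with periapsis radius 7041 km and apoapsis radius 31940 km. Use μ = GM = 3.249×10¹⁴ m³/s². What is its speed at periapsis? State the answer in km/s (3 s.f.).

v ≈ 8.70 km/s

Semi-major axis a = (r_p + r_a)/2 = 19490 km = 1.949×10⁷ m.
Vis-viva: v² = μ(2/r − 1/a) = 3.249×10¹⁴ × (2.841×10⁻⁷ − 5.131×10⁻⁸) = 7.562×10⁷ m²/s².
v = 8696 m/s = 8.696 km/s.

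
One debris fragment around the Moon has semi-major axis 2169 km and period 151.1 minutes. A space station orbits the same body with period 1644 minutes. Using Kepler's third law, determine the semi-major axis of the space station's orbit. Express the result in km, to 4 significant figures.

Kepler's third law: a³ ∝ T², so a₂ = a₁ (T₂/T₁)^(2/3).
T₂/T₁ = 10.88, (T₂/T₁)^(2/3) = 4.910.
a₂ = 2169 × 4.910 = 10650 km.

a₂ ≈ 10650 km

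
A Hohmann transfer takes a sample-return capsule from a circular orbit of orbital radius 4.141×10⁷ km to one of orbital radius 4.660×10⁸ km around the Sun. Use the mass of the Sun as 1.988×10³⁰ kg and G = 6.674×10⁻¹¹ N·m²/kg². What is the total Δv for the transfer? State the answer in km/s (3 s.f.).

Δv_total ≈ 30.2 km/s

μ = GM = 6.674×10⁻¹¹ × 1.988×10³⁰ = 1.327×10²⁰ m³/s².
r₁ = 4.141×10⁷ km = 4.141×10¹⁰ m.
r₂ = 4.660×10⁸ km = 4.660×10¹¹ m.
Transfer ellipse a_t = (r₁ + r₂)/2 = 2.537×10¹¹ m.
At r₁: circular v_c1 = √(μ/r₁) = 56600 m/s; transfer-perihelion v_p = √[μ(2/r₁ − 1/a_t)] = 76710 m/s.
Δv₁ = v_p − v_c1 = 20110 m/s.
At r₂: circular v_c2 = √(μ/r₂) = 16870 m/s; transfer-aphelion v_a = √[μ(2/r₂ − 1/a_t)] = 6817 m/s.
Δv₂ = v_c2 − v_a = 10060 m/s.
Total Δv = Δv₁ + Δv₂ = 30170 m/s = 30.17 km/s.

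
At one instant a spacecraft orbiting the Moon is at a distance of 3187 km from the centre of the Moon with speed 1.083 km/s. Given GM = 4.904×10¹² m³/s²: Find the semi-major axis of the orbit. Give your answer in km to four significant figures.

a ≈ 2575 km

r = 3.187×10⁶ m.
Vis-viva rearranged: 1/a = 2/r − v²/μ = 6.275×10⁻⁷ − 2.392×10⁻⁷ = 3.884×10⁻⁷ m⁻¹.
a = 2.575×10⁶ m = 2574.8 km.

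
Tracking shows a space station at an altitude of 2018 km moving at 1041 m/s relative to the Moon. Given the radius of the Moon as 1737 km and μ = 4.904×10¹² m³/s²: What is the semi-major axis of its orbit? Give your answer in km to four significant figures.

a ≈ 3209 km

r = 1737 + 2018 = 3755.0 km = 3.755×10⁶ m.
Specific orbital energy ε = v²/2 − μ/r = (1041)²/2 − 4.904×10¹²/3.755×10⁶ = -7.642×10⁵ J/kg.
Since ε = −μ/(2a), a = −μ/(2ε) = 3.209×10⁶ m = 3208.8 km.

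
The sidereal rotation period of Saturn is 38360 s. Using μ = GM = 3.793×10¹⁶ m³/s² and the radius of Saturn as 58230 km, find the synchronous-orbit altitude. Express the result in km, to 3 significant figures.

h_sync ≈ 54000 km

A synchronous orbit has period T, so by Kepler's third law a = (μT²/4π²)^(1/3).
μT²/4π² = 3.793×10¹⁶ × (3.836×10⁴)² / 39.48 = 1.414×10²⁴ m³.
a = 1.122×10⁸ m = 1.1223×10⁵ km.
Altitude h = a − R = 1.1223×10⁵ − 58230 = 54005 km.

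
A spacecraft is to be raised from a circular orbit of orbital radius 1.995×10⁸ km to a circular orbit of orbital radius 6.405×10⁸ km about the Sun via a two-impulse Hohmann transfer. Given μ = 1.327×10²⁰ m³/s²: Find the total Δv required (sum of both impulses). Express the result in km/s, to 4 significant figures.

r₁ = 1.995×10⁸ km = 1.995×10¹¹ m.
r₂ = 6.405×10⁸ km = 6.405×10¹¹ m.
Transfer ellipse a_t = (r₁ + r₂)/2 = 4.200×10¹¹ m.
At r₁: circular v_c1 = √(μ/r₁) = 25790 m/s; transfer-perihelion v_p = √[μ(2/r₁ − 1/a_t)] = 31850 m/s.
Δv₁ = v_p − v_c1 = 6058 m/s.
At r₂: circular v_c2 = √(μ/r₂) = 14390 m/s; transfer-aphelion v_a = √[μ(2/r₂ − 1/a_t)] = 9920 m/s.
Δv₂ = v_c2 − v_a = 4474 m/s.
Total Δv = Δv₁ + Δv₂ = 10530 m/s = 10.53 km/s.

Δv_total ≈ 10.53 km/s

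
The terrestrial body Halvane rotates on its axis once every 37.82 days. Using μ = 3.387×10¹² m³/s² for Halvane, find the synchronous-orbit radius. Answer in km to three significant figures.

T = 37.82 days = 3.268×10⁶ s.
A synchronous orbit has period T, so by Kepler's third law a = (μT²/4π²)^(1/3).
μT²/4π² = 3.387×10¹² × (3.268×10⁶)² / 39.48 = 9.161×10²³ m³.
a = 9.712×10⁷ m = 97120 km.

r_sync ≈ 97100 km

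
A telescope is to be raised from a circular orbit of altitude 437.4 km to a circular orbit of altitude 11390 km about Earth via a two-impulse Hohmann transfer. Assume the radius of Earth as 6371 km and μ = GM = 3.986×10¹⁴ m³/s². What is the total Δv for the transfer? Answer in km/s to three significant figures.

r₁ = 6371 + 437.4 = 6808.4 km = 6.8084×10⁶ m.
r₂ = 6371 + 11390 = 17761 km = 1.7761×10⁷ m.
Transfer ellipse a_t = (r₁ + r₂)/2 = 1.228×10⁷ m.
At r₁: circular v_c1 = √(μ/r₁) = 7651 m/s; transfer-perigee v_p = √[μ(2/r₁ − 1/a_t)] = 9200 m/s.
Δv₁ = v_p − v_c1 = 1549 m/s.
At r₂: circular v_c2 = √(μ/r₂) = 4737 m/s; transfer-apogee v_a = √[μ(2/r₂ − 1/a_t)] = 3527 m/s.
Δv₂ = v_c2 − v_a = 1211 m/s.
Total Δv = Δv₁ + Δv₂ = 2759 m/s = 2.759 km/s.

Δv_total ≈ 2.76 km/s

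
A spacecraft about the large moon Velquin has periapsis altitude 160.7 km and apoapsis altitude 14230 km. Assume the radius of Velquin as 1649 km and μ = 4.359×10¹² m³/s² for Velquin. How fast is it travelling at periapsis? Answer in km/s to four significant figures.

r_p = 1649 + 160.7 = 1809.7 km = 1.8097×10⁶ m.
r_a = 1649 + 14230 = 15879 km = 1.5879×10⁷ m.
Semi-major axis a = (r_p + r_a)/2 = 8844.4 km = 8.844×10⁶ m.
Vis-viva: v² = μ(2/r − 1/a) = 4.359×10¹² × (1.105×10⁻⁶ − 1.131×10⁻⁷) = 4.325×10⁶ m²/s².
v = 2080 m/s = 2.080 km/s.

v ≈ 2.080 km/s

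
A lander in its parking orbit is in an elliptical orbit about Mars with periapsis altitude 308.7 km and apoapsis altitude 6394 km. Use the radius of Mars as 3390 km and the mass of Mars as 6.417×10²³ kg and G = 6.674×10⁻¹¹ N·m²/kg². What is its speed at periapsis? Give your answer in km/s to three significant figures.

μ = GM = 6.674×10⁻¹¹ × 6.417×10²³ = 4.283×10¹³ m³/s².
r_p = 3390 + 308.7 = 3698.7 km = 3.6987×10⁶ m.
r_a = 3390 + 6394 = 9784.0 km = 9.7840×10⁶ m.
Semi-major axis a = (r_p + r_a)/2 = 6741.4 km = 6.741×10⁶ m.
Vis-viva: v² = μ(2/r − 1/a) = 4.283×10¹³ × (5.407×10⁻⁷ − 1.483×10⁻⁷) = 1.681×10⁷ m²/s².
v = 4099 m/s = 4.099 km/s.

v ≈ 4.10 km/s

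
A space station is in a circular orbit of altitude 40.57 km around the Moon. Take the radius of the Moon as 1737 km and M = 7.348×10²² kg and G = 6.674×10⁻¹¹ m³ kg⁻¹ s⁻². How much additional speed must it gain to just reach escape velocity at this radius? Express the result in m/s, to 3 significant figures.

Δv ≈ 688 m/s

μ = GM = 6.674×10⁻¹¹ × 7.348×10²² = 4.904×10¹² m³/s².
r = 1737 + 40.57 = 1777.6 km = 1.7776×10⁶ m.
Circular speed v_c = √(μ/r) = 1661 m/s.
Escape speed v_esc = √(2μ/r) = √2 × v_c = 2349 m/s.
Δv = v_esc − v_c = 688.0 m/s.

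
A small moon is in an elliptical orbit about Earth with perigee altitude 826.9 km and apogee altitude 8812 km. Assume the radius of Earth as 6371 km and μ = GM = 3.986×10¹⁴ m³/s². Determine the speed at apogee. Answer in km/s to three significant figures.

v ≈ 4.11 km/s

r_p = 6371 + 826.9 = 7197.9 km = 7.1979×10⁶ m.
r_a = 6371 + 8812 = 15183 km = 1.5183×10⁷ m.
Semi-major axis a = (r_p + r_a)/2 = 11190 km = 1.119×10⁷ m.
Vis-viva: v² = μ(2/r − 1/a) = 3.986×10¹⁴ × (1.317×10⁻⁷ − 8.936×10⁻⁸) = 1.689×10⁷ m²/s².
v = 4109 m/s = 4.109 km/s.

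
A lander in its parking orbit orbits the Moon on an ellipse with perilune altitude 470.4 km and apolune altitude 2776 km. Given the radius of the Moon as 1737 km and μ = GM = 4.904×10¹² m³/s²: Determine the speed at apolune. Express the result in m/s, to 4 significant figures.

v ≈ 844.9 m/s

r_p = 1737 + 470.4 = 2207.4 km = 2.2074×10⁶ m.
r_a = 1737 + 2776 = 4513.0 km = 4.5130×10⁶ m.
Semi-major axis a = (r_p + r_a)/2 = 3360.2 km = 3.360×10⁶ m.
Vis-viva: v² = μ(2/r − 1/a) = 4.904×10¹² × (4.432×10⁻⁷ − 2.976×10⁻⁷) = 7.138×10⁵ m²/s².
v = 844.9 m/s.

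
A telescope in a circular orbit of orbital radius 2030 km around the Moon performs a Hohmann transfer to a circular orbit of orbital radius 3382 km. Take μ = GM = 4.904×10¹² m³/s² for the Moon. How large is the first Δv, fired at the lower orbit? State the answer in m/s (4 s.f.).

Δv ≈ 183.3 m/s

r₁ = 2030 km = 2.030×10⁶ m.
r₂ = 3382 km = 3.382×10⁶ m.
Transfer ellipse a_t = (r₁ + r₂)/2 = 2.706×10⁶ m.
At r₁: circular v_c1 = √(μ/r₁) = 1554 m/s; transfer-perilune v_p = √[μ(2/r₁ − 1/a_t)] = 1738 m/s.
Δv₁ = v_p − v_c1 = 183.3 m/s.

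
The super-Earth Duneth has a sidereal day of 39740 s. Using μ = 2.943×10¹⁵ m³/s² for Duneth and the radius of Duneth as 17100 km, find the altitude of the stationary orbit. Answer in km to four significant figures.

h_sync ≈ 31910 km

A synchronous orbit has period T, so by Kepler's third law a = (μT²/4π²)^(1/3).
μT²/4π² = 2.943×10¹⁵ × (3.974×10⁴)² / 39.48 = 1.177×10²³ m³.
a = 4.901×10⁷ m = 49011 km.
Altitude h = a − R = 49011 − 17100 = 31911 km.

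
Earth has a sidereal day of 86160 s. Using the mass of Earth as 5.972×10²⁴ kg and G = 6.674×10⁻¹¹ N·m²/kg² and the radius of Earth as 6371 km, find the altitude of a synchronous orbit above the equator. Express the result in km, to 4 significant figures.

μ = GM = 6.674×10⁻¹¹ × 5.972×10²⁴ = 3.986×10¹⁴ m³/s².
A synchronous orbit has period T, so by Kepler's third law a = (μT²/4π²)^(1/3).
μT²/4π² = 3.986×10¹⁴ × (8.616×10⁴)² / 39.48 = 7.495×10²² m³.
a = 4.216×10⁷ m = 42162 km.
Altitude h = a − R = 42162 − 6371 = 35791 km.

h_sync ≈ 35790 km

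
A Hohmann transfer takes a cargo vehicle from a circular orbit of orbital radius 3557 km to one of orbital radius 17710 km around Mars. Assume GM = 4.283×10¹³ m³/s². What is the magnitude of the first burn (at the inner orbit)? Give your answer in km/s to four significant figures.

r₁ = 3557 km = 3.557×10⁶ m.
r₂ = 17710 km = 1.771×10⁷ m.
Transfer ellipse a_t = (r₁ + r₂)/2 = 1.063×10⁷ m.
At r₁: circular v_c1 = √(μ/r₁) = 3470 m/s; transfer-periapsis v_p = √[μ(2/r₁ − 1/a_t)] = 4478 m/s.
Δv₁ = v_p − v_c1 = 1008 m/s.
= 1.008 km/s.

Δv ≈ 1.008 km/s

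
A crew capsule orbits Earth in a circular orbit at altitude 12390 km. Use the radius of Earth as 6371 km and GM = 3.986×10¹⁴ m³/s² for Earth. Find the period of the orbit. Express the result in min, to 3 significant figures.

r = 6371 + 12390 = 18761 km = 1.8761×10⁷ m.
Kepler's third law: T = 2π√(r³/μ) = 2π√((1.876×10⁷)³ / 3.986×10¹⁴).
r³/μ = 1.657×10⁷ s², so T = 2π × 4.070×10³ = 2.557×10⁴ s.
Converting: 2.557×10⁴ s ÷ 60.00 = 426.2 min.

T ≈ 426 min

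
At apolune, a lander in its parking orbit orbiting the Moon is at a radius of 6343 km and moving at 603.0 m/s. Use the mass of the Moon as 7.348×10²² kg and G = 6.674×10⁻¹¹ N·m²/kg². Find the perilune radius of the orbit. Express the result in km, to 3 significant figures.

μ = GM = 6.674×10⁻¹¹ × 7.348×10²² = 4.904×10¹² m³/s².
r_a = 6.343×10⁶ m.
Specific energy ε = v²/2 − μ/r = -5.913×10⁵ J/kg, so a = −μ/(2ε) = 4.147×10⁶ m.
The apsides satisfy r_p + r_a = 2a, so the perilune radius is 2a − r_a = 1.950×10⁶ m = 1950.1 km.

perilune radius ≈ 1950 km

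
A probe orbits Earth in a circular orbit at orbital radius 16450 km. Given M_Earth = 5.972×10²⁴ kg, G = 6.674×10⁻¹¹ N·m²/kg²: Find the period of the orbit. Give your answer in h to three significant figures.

T ≈ 5.83 h

μ = GM = 6.674×10⁻¹¹ × 5.972×10²⁴ = 3.986×10¹⁴ m³/s².
r = 16450 km = 1.645×10⁷ m.
Kepler's third law: T = 2π√(r³/μ) = 2π√((1.645×10⁷)³ / 3.986×10¹⁴).
r³/μ = 1.117×10⁷ s², so T = 2π × 3.342×10³ = 2.100×10⁴ s.
Converting: 2.100×10⁴ s ÷ 3600 = 5.833 h.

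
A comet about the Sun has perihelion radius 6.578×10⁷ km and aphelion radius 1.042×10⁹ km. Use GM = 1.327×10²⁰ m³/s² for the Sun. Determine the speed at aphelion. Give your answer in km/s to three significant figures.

Semi-major axis a = (r_p + r_a)/2 = 5.5389×10⁸ km = 5.539×10¹¹ m.
Vis-viva: v² = μ(2/r − 1/a) = 1.327×10²⁰ × (1.919×10⁻¹² − 1.805×10⁻¹²) = 1.512×10⁷ m²/s².
v = 3889 m/s = 3.889 km/s.

v ≈ 3.89 km/s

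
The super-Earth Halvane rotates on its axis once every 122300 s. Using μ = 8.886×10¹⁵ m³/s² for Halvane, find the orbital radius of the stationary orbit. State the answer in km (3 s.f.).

r_sync ≈ 1.50×10⁵ km

A synchronous orbit has period T, so by Kepler's third law a = (μT²/4π²)^(1/3).
μT²/4π² = 8.886×10¹⁵ × (1.223×10⁵)² / 39.48 = 3.367×10²⁴ m³.
a = 1.499×10⁸ m = 1.4988×10⁵ km.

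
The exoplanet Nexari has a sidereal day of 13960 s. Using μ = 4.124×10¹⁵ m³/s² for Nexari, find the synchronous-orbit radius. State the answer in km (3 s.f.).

A synchronous orbit has period T, so by Kepler's third law a = (μT²/4π²)^(1/3).
μT²/4π² = 4.124×10¹⁵ × (1.396×10⁴)² / 39.48 = 2.036×10²² m³.
a = 2.731×10⁷ m = 27305 km.

r_sync ≈ 27300 km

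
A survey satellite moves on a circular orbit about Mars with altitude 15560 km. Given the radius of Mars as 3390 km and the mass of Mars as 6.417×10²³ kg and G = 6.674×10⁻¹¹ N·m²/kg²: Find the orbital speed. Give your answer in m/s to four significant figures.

μ = GM = 6.674×10⁻¹¹ × 6.417×10²³ = 4.283×10¹³ m³/s².
r = 3390 + 15560 = 18950 km = 1.8950×10⁷ m.
For a circular orbit v = √(μ/r) = √(4.283×10¹³ / 1.895×10⁷) = √(2.260×10⁶) = 1503 m/s.

v ≈ 1503 m/s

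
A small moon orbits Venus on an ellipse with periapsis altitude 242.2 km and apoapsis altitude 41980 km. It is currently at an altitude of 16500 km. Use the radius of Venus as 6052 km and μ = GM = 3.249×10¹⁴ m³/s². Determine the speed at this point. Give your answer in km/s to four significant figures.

v ≈ 4.105 km/s

r_p = 6052 + 242.2 = 6294.2 km = 6.2942×10⁶ m.
r_a = 6052 + 41980 = 48032 km = 4.8032×10⁷ m.
r = 6052 + 16500 = 22552 km = 2.255×10⁷ m.
Semi-major axis a = (r_p + r_a)/2 = 27163 km = 2.716×10⁷ m.
Vis-viva: v² = μ(2/r − 1/a) = 3.249×10¹⁴ × (8.868×10⁻⁸ − 3.681×10⁻⁸) = 1.685×10⁷ m²/s².
v = 4105 m/s = 4.105 km/s.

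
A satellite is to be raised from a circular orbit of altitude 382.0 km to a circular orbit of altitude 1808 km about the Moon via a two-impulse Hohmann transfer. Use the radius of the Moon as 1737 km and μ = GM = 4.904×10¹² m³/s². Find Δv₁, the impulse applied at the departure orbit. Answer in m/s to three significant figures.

Δv ≈ 181 m/s

r₁ = 1737 + 382.0 = 2119.0 km = 2.1190×10⁶ m.
r₂ = 1737 + 1808 = 3545.0 km = 3.5450×10⁶ m.
Transfer ellipse a_t = (r₁ + r₂)/2 = 2.832×10⁶ m.
At r₁: circular v_c1 = √(μ/r₁) = 1521 m/s; transfer-perilune v_p = √[μ(2/r₁ − 1/a_t)] = 1702 m/s.
Δv₁ = v_p − v_c1 = 180.8 m/s.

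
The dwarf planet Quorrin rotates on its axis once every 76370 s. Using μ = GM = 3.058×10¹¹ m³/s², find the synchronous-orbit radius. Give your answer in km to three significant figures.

A synchronous orbit has period T, so by Kepler's third law a = (μT²/4π²)^(1/3).
μT²/4π² = 3.058×10¹¹ × (7.637×10⁴)² / 39.48 = 4.518×10¹⁹ m³.
a = 3.562×10⁶ m = 3561.6 km.

r_sync ≈ 3560 km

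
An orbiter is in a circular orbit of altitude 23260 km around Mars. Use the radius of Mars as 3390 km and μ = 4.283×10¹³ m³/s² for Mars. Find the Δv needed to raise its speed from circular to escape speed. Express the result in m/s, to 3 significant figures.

Δv ≈ 525 m/s

r = 3390 + 23260 = 26650 km = 2.6650×10⁷ m.
Circular speed v_c = √(μ/r) = 1268 m/s.
Escape speed v_esc = √(2μ/r) = √2 × v_c = 1793 m/s.
Δv = v_esc − v_c = 525.1 m/s.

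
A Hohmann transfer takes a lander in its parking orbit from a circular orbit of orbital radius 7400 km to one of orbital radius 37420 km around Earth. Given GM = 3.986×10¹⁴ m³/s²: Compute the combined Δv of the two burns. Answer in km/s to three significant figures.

Δv_total ≈ 3.53 km/s

r₁ = 7400 km = 7.400×10⁶ m.
r₂ = 37420 km = 3.742×10⁷ m.
Transfer ellipse a_t = (r₁ + r₂)/2 = 2.241×10⁷ m.
At r₁: circular v_c1 = √(μ/r₁) = 7339 m/s; transfer-perigee v_p = √[μ(2/r₁ − 1/a_t)] = 9484 m/s.
Δv₁ = v_p − v_c1 = 2145 m/s.
At r₂: circular v_c2 = √(μ/r₂) = 3264 m/s; transfer-apogee v_a = √[μ(2/r₂ − 1/a_t)] = 1875 m/s.
Δv₂ = v_c2 − v_a = 1388 m/s.
Total Δv = Δv₁ + Δv₂ = 3533 m/s = 3.533 km/s.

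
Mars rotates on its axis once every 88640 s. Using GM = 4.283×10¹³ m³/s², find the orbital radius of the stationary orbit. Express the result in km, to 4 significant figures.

r_sync ≈ 20430 km

A synchronous orbit has period T, so by Kepler's third law a = (μT²/4π²)^(1/3).
μT²/4π² = 4.283×10¹³ × (8.864×10⁴)² / 39.48 = 8.524×10²¹ m³.
a = 2.043×10⁷ m = 20428 km.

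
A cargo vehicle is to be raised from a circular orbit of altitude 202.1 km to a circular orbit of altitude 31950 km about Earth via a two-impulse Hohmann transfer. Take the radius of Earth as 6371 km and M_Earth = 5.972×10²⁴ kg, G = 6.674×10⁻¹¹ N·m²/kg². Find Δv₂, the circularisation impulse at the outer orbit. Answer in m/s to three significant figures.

Δv ≈ 1480 m/s

μ = GM = 6.674×10⁻¹¹ × 5.972×10²⁴ = 3.986×10¹⁴ m³/s².
r₁ = 6371 + 202.1 = 6573.1 km = 6.5731×10⁶ m.
r₂ = 6371 + 31950 = 38321 km = 3.8321×10⁷ m.
Transfer ellipse a_t = (r₁ + r₂)/2 = 2.245×10⁷ m.
At r₁: circular v_c1 = √(μ/r₁) = 7787 m/s; transfer-perigee v_p = √[μ(2/r₁ − 1/a_t)] = 10170 m/s.
At r₂: circular v_c2 = √(μ/r₂) = 3225 m/s; transfer-apogee v_a = √[μ(2/r₂ − 1/a_t)] = 1745 m/s.
Δv₂ = v_c2 − v_a = 1480 m/s.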